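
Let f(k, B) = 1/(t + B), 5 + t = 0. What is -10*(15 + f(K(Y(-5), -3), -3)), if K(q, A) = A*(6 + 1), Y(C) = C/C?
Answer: -595/4 ≈ -148.75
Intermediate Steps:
t = -5 (t = -5 + 0 = -5)
Y(C) = 1
K(q, A) = 7*A (K(q, A) = A*7 = 7*A)
f(k, B) = 1/(-5 + B)
-10*(15 + f(K(Y(-5), -3), -3)) = -10*(15 + 1/(-5 - 3)) = -10*(15 + 1/(-8)) = -10*(15 - ⅛) = -10*119/8 = -595/4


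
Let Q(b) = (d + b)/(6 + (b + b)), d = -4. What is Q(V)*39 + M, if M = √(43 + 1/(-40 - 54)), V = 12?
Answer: 52/5 + 3*√42206/94 ≈ 16.957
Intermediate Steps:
M = 3*√42206/94 (M = √(43 + 1/(-94)) = √(43 - 1/94) = √(4041/94) = 3*√42206/94 ≈ 6.5566)
Q(b) = (-4 + b)/(6 + 2*b) (Q(b) = (-4 + b)/(6 + (b + b)) = (-4 + b)/(6 + 2*b))
Q(V)*39 + M = ((-4 + 12)/(2*(3 + 12)))*39 + 3*√42206/94 = ((½)*8/15)*39 + 3*√42206/94 = ((½)*(1/15)*8)*39 + 3*√42206/94 = (4/15)*39 + 3*√42206/94 = 52/5 + 3*√42206/94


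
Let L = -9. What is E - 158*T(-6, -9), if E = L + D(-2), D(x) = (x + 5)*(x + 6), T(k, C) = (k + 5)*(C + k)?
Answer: -2367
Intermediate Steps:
T(k, C) = (5 + k)*(C + k)
D(x) = (5 + x)*(6 + x)
E = 3 (E = -9 + (30 + (-2)² + 11*(-2)) = -9 + (30 + 4 - 22) = -9 + 12 = 3)
E - 158*T(-6, -9) = 3 - 158*((-6)² + 5*(-9) + 5*(-6) - 9*(-6)) = 3 - 158*(36 - 45 - 30 + 54) = 3 - 158*15 = 3 - 2370 = -2367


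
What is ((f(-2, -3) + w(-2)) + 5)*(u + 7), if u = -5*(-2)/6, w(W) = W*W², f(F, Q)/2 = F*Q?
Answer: 78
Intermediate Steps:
f(F, Q) = 2*F*Q (f(F, Q) = 2*(F*Q) = 2*F*Q)
w(W) = W³
u = 5/3 (u = 10*(⅙) = 5/3 ≈ 1.6667)
((f(-2, -3) + w(-2)) + 5)*(u + 7) = ((2*(-2)*(-3) + (-2)³) + 5)*(5/3 + 7) = ((12 - 8) + 5)*(26/3) = (4 + 5)*(26/3) = 9*(26/3) = 78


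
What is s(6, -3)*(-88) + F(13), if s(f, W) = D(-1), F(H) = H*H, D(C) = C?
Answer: 257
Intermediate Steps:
F(H) = H²
s(f, W) = -1
s(6, -3)*(-88) + F(13) = -1*(-88) + 13² = 88 + 169 = 257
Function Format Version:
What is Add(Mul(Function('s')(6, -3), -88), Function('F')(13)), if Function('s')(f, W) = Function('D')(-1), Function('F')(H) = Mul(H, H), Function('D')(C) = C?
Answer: 257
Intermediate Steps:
Function('F')(H) = Pow(H, 2)
Function('s')(f, W) = -1
Add(Mul(Function('s')(6, -3), -88), Function('F')(13)) = Add(Mul(-1, -88), Pow(13, 2)) = Add(88, 169) = 257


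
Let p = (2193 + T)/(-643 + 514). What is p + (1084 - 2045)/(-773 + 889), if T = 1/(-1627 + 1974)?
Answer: -131289995/5192508 ≈ -25.285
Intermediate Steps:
T = 1/347 ≈ 0.0028818
p = -760972/44763 (p = (2193 + 1/347)/(-643 + 514) = (760972/347)/(-129) = (760972/347)*(-1/129) = -760972/44763 ≈ -17.000)
p + (1084 - 2045)/(-773 + 889) = -760972/44763 + (1084 - 2045)/(-773 + 889) = -760972/44763 - 961/116 = -131289995/5192508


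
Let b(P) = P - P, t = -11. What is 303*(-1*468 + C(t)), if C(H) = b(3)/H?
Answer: -141804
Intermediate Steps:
b(P) = 0
C(H) = 0 (C(H) = 0/H = 0)
303*(-1*468 + C(t)) = 303*(-1*468 + 0) = 303*(-468 + 0) = 303*(-468) = -141804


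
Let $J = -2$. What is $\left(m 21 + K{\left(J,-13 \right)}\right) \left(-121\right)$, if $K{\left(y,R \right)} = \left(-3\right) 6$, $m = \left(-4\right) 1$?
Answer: $12342$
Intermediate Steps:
$m = -4$
$K{\left(y,R \right)} = -18$
$\left(m 21 + K{\left(J,-13 \right)}\right) \left(-121\right) = \left(\left(-4\right) 21 - 18\right) \left(-121\right) = \left(-84 - 18\right) \left(-121\right) = \left(-102\right) \left(-121\right) = 12342$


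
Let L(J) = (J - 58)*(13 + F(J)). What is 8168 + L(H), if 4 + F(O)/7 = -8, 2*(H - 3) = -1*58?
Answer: 14132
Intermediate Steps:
H = -26 (H = 3 + (-1*58)/2 = 3 + (½)*(-58) = 3 - 29 = -26)
F(O) = -84 (F(O) = -28 + 7*(-8) = -28 - 56 = -84)
L(J) = 4118 - 71*J (L(J) = (J - 58)*(13 - 84) = (-58 + J)*(-71) = 4118 - 71*J)
8168 + L(H) = 8168 + (4118 - 71*(-26)) = 8168 + (4118 + 1846) = 8168 + 5964 = 14132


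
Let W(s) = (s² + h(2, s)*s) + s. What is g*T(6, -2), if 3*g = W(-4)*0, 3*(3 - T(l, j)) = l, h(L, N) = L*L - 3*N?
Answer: 0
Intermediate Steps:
h(L, N) = L² - 3*N
T(l, j) = 3 - l/3
W(s) = s + s² + s*(4 - 3*s) (W(s) = (s² + (2² - 3*s)*s) + s = (s² + (4 - 3*s)*s) + s = (s² + s*(4 - 3*s)) + s = s + s² + s*(4 - 3*s))
g = 0 (g = (-4*(5 - 2*(-4))*0)/3 = (-4*(5 + 8)*0)/3 = (-4*13*0)/3 = (-52*0)/3 = (⅓)*0 = 0)
g*T(6, -2) = 0*(3 - ⅓*6) = 0*(3 - 2) = 0*1 = 0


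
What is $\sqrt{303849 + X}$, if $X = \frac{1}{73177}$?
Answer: $\frac{\sqrt{9627650332642}}{5629} \approx 551.22$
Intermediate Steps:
$X = \frac{1}{73177} \approx 1.3665 \cdot 10^{-5}$
$\sqrt{303849 + X} = \sqrt{303849 + \frac{1}{73177}} = \sqrt{\frac{22234758274}{73177}} = \frac{\sqrt{9627650332642}}{5629}$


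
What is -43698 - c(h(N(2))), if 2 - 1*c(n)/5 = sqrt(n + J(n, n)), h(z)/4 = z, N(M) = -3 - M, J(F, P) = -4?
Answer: -43708 + 10*I*sqrt(6) ≈ -43708.0 + 24.495*I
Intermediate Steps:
h(z) = 4*z
c(n) = 10 - 5*sqrt(-4 + n) (c(n) = 10 - 5*sqrt(n - 4) = 10 - 5*sqrt(-4 + n))
-43698 - c(h(N(2))) = -43698 - (10 - 5*sqrt(-4 + 4*(-3 - 1*2))) = -43698 - (10 - 5*sqrt(-4 + 4*(-3 - 2))) = -43698 - (10 - 5*sqrt(-4 + 4*(-5))) = -43698 - (10 - 5*sqrt(-4 - 20)) = -43698 - (10 - 10*I*sqrt(6)) = -43698 + (-10 + 10*I*sqrt(6)) = -43708 + 10*I*sqrt(6)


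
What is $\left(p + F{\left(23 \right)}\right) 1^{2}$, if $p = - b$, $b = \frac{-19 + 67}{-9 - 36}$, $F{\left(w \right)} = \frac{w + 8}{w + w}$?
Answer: $\frac{1201}{690} \approx 1.7406$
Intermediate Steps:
$F{\left(w \right)} = \frac{8 + w}{2 w}$
$b = - \frac{16}{15}$ ($b = \frac{48}{-45} = 48 \left(- \frac{1}{45}\right) = - \frac{16}{15} \approx -1.0667$)
$p = \frac{16}{15}$ ($p = \left(-1\right) \left(- \frac{16}{15}\right) = \frac{16}{15} \approx 1.0667$)
$\left(p + F{\left(23 \right)}\right) 1^{2} = \left(\frac{16}{15} + \frac{8 + 23}{2 \cdot 23}\right) 1^{2} = \left(\frac{16}{15} + \frac{1}{2} \cdot \frac{1}{23} \cdot 31\right) 1 = \left(\frac{16}{15} + \frac{31}{46}\right) 1 = \frac{1201}{690} \cdot 1 = \frac{1201}{690}$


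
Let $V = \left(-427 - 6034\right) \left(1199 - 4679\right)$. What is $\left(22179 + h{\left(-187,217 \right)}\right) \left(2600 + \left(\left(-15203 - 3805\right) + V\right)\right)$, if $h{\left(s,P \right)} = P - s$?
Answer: $507391953376$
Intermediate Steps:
$V = 22484280$ ($V = \left(-6461\right) \left(-3480\right) = 22484280$)
$\left(22179 + h{\left(-187,217 \right)}\right) \left(2600 + \left(\left(-15203 - 3805\right) + V\right)\right) = \left(22179 + \left(217 - -187\right)\right) \left(2600 + \left(\left(-15203 - 3805\right) + 22484280\right)\right) = \left(22179 + \left(217 + 187\right)\right) \left(2600 + \left(-19008 + 22484280\right)\right) = \left(22179 + 404\right) \left(2600 + 22465272\right) = 22583 \cdot 22467872 = 507391953376$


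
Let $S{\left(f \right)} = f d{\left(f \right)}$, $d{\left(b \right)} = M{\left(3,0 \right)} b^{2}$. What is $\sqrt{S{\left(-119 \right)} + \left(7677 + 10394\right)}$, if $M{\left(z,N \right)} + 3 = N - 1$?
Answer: $\sqrt{6758707} \approx 2599.8$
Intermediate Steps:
$M{\left(z,N \right)} = -4 + N$ ($M{\left(z,N \right)} = -3 + \left(N - 1\right) = -3 + \left(-1 + N\right) = -4 + N$)
$d{\left(b \right)} = - 4 b^{2}$ ($d{\left(b \right)} = \left(-4 + 0\right) b^{2} = - 4 b^{2}$)
$S{\left(f \right)} = - 4 f^{3}$ ($S{\left(f \right)} = f \left(- 4 f^{2}\right) = - 4 f^{3}$)
$\sqrt{S{\left(-119 \right)} + \left(7677 + 10394\right)} = \sqrt{- 4 \left(-119\right)^{3} + \left(7677 + 10394\right)} = \sqrt{\left(-4\right) \left(-1685159\right) + 18071} = \sqrt{6740636 + 18071} = \sqrt{6758707}$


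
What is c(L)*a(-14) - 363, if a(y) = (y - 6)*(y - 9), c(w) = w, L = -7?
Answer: -3583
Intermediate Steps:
a(y) = (-9 + y)*(-6 + y) (a(y) = (-6 + y)*(-9 + y) = (-9 + y)*(-6 + y))
c(L)*a(-14) - 363 = -7*(54 + (-14)**2 - 15*(-14)) - 363 = -7*(54 + 196 + 210) - 363 = -7*460 - 363 = -3220 - 363 = -3583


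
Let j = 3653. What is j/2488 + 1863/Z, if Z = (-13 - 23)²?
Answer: 14459/4976 ≈ 2.9057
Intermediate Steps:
Z = 1296 (Z = (-36)² = 1296)
j/2488 + 1863/Z = 3653/2488 + 1863/1296 = 3653*(1/2488) + 1863*(1/1296) = 3653/2488 + 23/16 = 14459/4976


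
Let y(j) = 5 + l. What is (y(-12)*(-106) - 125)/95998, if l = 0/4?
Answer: -655/95998 ≈ -0.0068231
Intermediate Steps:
l = 0 (l = 0*(¼) = 0)
y(j) = 5 (y(j) = 5 + 0 = 5)
(y(-12)*(-106) - 125)/95998 = (5*(-106) - 125)/95998 = (-530 - 125)*(1/95998) = -655*1/95998 = -655/95998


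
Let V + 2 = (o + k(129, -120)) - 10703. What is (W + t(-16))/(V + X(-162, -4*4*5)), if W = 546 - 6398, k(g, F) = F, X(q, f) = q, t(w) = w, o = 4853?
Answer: 2934/3067 ≈ 0.95664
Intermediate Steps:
W = -5852
V = -5972 (V = -2 + ((4853 - 120) - 10703) = -2 + (4733 - 10703) = -2 - 5970 = -5972)
(W + t(-16))/(V + X(-162, -4*4*5)) = (-5852 - 16)/(-5972 - 162) = -5868/(-6134) = -5868*(-1/6134) = 2934/3067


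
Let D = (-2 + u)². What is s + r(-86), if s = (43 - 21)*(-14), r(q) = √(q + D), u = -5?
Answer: -308 + I*√37 ≈ -308.0 + 6.0828*I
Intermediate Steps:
D = 49 (D = (-2 - 5)² = (-7)² = 49)
r(q) = √(49 + q) (r(q) = √(q + 49) = √(49 + q))
s = -308 (s = 22*(-14) = -308)
s + r(-86) = -308 + √(49 - 86) = -308 + √(-37) = -308 + I*√37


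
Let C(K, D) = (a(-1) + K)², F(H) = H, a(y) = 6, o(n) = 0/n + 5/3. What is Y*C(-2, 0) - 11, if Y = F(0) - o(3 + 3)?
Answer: -113/3 ≈ -37.667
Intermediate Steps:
o(n) = 5/3 (o(n) = 0 + 5*(⅓) = 0 + 5/3 = 5/3)
C(K, D) = (6 + K)²
Y = -5/3 (Y = 0 - 1*5/3 = 0 - 5/3 = -5/3 ≈ -1.6667)
Y*C(-2, 0) - 11 = -5*(6 - 2)²/3 - 11 = -5/3*4² - 11 = -5/3*16 - 11 = -80/3 - 11 = -113/3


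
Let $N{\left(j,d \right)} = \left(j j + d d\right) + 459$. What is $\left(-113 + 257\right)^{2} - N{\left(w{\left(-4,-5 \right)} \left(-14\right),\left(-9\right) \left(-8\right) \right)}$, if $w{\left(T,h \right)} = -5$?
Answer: $10193$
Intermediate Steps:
$N{\left(j,d \right)} = 459 + d^{2} + j^{2}$ ($N{\left(j,d \right)} = \left(j^{2} + d^{2}\right) + 459 = \left(d^{2} + j^{2}\right) + 459 = 459 + d^{2} + j^{2}$)
$\left(-113 + 257\right)^{2} - N{\left(w{\left(-4,-5 \right)} \left(-14\right),\left(-9\right) \left(-8\right) \right)} = \left(-113 + 257\right)^{2} - \left(459 + \left(\left(-9\right) \left(-8\right)\right)^{2} + \left(\left(-5\right) \left(-14\right)\right)^{2}\right) = 144^{2} - \left(459 + 72^{2} + 70^{2}\right) = 20736 - \left(459 + 5184 + 4900\right) = 20736 - 10543 = 10193$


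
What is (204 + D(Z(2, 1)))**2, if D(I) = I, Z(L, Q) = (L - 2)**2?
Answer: 41616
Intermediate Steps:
Z(L, Q) = (-2 + L)**2
(204 + D(Z(2, 1)))**2 = (204 + (-2 + 2)**2)**2 = (204 + 0**2)**2 = (204 + 0)**2 = 204**2 = 41616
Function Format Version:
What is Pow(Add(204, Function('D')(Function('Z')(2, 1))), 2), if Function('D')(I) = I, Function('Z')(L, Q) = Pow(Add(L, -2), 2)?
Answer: 41616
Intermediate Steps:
Function('Z')(L, Q) = Pow(Add(-2, L), 2)
Pow(Add(204, Function('D')(Function('Z')(2, 1))), 2) = Pow(Add(204, Pow(Add(-2, 2), 2)), 2) = Pow(Add(204, Pow(0, 2)), 2) = Pow(Add(204, 0), 2) = Pow(204, 2) = 41616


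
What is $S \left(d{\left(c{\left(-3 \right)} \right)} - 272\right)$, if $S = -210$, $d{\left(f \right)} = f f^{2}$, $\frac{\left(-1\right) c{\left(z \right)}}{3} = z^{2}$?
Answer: $4190550$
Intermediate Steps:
$c{\left(z \right)} = - 3 z^{2}$
$d{\left(f \right)} = f^{3}$
$S \left(d{\left(c{\left(-3 \right)} \right)} - 272\right) = - 210 \left(\left(- 3 \left(-3\right)^{2}\right)^{3} - 272\right) = - 210 \left(\left(\left(-3\right) 9\right)^{3} - 272\right) = - 210 \left(\left(-27\right)^{3} - 272\right) = - 210 \left(-19683 - 272\right) = \left(-210\right) \left(-19955\right) = 4190550$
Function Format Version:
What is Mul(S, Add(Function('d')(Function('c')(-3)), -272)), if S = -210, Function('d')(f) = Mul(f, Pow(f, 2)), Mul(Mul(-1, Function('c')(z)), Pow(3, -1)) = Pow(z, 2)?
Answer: 4190550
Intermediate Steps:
Function('c')(z) = Mul(-3, Pow(z, 2))
Function('d')(f) = Pow(f, 3)
Mul(S, Add(Function('d')(Function('c')(-3)), -272)) = Mul(-210, Add(Pow(Mul(-3, Pow(-3, 2)), 3), -272)) = Mul(-210, Add(Pow(Mul(-3, 9), 3), -272)) = Mul(-210, Add(Pow(-27, 3), -272)) = Mul(-210, Add(-19683, -272)) = Mul(-210, -19955) = 4190550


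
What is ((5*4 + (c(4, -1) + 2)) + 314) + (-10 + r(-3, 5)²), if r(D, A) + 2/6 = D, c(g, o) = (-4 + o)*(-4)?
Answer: 3214/9 ≈ 357.11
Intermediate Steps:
c(g, o) = 16 - 4*o
r(D, A) = -⅓ + D
((5*4 + (c(4, -1) + 2)) + 314) + (-10 + r(-3, 5)²) = ((5*4 + ((16 - 4*(-1)) + 2)) + 314) + (-10 + (-⅓ - 3)²) = ((20 + ((16 + 4) + 2)) + 314) + (-10 + (-10/3)²) = ((20 + (20 + 2)) + 314) + (-10 + 100/9) = ((20 + 22) + 314) + 10/9 = (42 + 314) + 10/9 = 356 + 10/9 = 3214/9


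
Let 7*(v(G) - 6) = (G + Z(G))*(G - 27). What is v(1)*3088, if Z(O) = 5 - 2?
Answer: -191456/7 ≈ -27351.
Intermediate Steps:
Z(O) = 3
v(G) = 6 + (-27 + G)*(3 + G)/7 (v(G) = 6 + ((G + 3)*(G - 27))/7 = 6 + ((3 + G)*(-27 + G))/7 = 6 + ((-27 + G)*(3 + G))/7 = 6 + (-27 + G)*(3 + G)/7)
v(1)*3088 = (-39/7 - 24/7*1 + (⅐)*1²)*3088 = (-39/7 - 24/7 + (⅐)*1)*3088 = (-39/7 - 24/7 + ⅐)*3088 = -62/7*3088 = -191456/7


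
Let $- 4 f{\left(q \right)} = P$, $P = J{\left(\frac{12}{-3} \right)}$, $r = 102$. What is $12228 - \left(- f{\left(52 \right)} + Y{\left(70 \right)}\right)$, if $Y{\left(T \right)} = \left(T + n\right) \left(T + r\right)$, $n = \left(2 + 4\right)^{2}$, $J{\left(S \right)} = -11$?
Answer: $- \frac{24005}{4} \approx -6001.3$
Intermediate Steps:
$n = 36$ ($n = 6^{2} = 36$)
$P = -11$
$f{\left(q \right)} = \frac{11}{4}$ ($f{\left(q \right)} = \left(- \frac{1}{4}\right) \left(-11\right) = \frac{11}{4}$)
$Y{\left(T \right)} = \left(36 + T\right) \left(102 + T\right)$ ($Y{\left(T \right)} = \left(T + 36\right) \left(T + 102\right) = \left(36 + T\right) \left(102 + T\right)$)
$12228 - \left(- f{\left(52 \right)} + Y{\left(70 \right)}\right) = 12228 - \left(\frac{34277}{4} + 9660\right) = 12228 + \left(\frac{11}{4} - \left(3672 + 4900 + 9660\right)\right) = 12228 + \left(\frac{11}{4} - 18232\right) = 12228 - \frac{72917}{4} = - \frac{24005}{4}$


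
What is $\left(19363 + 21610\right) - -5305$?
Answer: $46278$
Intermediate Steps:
$\left(19363 + 21610\right) - -5305 = 40973 + 5305 = 46278$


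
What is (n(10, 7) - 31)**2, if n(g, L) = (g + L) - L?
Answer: 441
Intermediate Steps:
n(g, L) = g (n(g, L) = (L + g) - L = g)
(n(10, 7) - 31)**2 = (10 - 31)**2 = (-21)**2 = 441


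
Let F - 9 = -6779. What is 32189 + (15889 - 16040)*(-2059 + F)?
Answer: 1365368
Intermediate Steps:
F = -6770 (F = 9 - 6779 = -6770)
32189 + (15889 - 16040)*(-2059 + F) = 32189 + (15889 - 16040)*(-2059 - 6770) = 32189 - 151*(-8829) = 32189 + 1333179 = 1365368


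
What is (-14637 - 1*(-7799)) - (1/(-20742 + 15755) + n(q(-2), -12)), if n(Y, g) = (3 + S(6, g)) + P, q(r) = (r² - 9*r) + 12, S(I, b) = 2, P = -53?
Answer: -33861729/4987 ≈ -6790.0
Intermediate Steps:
q(r) = 12 + r² - 9*r
n(Y, g) = -48 (n(Y, g) = (3 + 2) - 53 = 5 - 53 = -48)
(-14637 - 1*(-7799)) - (1/(-20742 + 15755) + n(q(-2), -12)) = (-14637 - 1*(-7799)) - (1/(-20742 + 15755) - 48) = (-14637 + 7799) - (1/(-4987) - 48) = -6838 - (-1/4987 - 48) = -6838 - 1*(-239377/4987) = -6838 + 239377/4987 = -33861729/4987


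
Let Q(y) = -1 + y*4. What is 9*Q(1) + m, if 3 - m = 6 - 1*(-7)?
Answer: 17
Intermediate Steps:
Q(y) = -1 + 4*y
m = -10 (m = 3 - (6 - 1*(-7)) = 3 - (6 + 7) = 3 - 1*13 = 3 - 13 = -10)
9*Q(1) + m = 9*(-1 + 4*1) - 10 = 9*(-1 + 4) - 10 = 9*3 - 10 = 27 - 10 = 17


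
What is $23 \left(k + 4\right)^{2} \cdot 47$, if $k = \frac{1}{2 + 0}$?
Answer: $\frac{87561}{4} \approx 21890.0$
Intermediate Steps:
$k = \frac{1}{2} \approx 0.5$
$23 \left(k + 4\right)^{2} \cdot 47 = 23 \left(\frac{1}{2} + 4\right)^{2} \cdot 47 = 23 \left(\frac{9}{2}\right)^{2} \cdot 47 = 23 \cdot \frac{81}{4} \cdot 47 = \frac{1863}{4} \cdot 47 = \frac{87561}{4}$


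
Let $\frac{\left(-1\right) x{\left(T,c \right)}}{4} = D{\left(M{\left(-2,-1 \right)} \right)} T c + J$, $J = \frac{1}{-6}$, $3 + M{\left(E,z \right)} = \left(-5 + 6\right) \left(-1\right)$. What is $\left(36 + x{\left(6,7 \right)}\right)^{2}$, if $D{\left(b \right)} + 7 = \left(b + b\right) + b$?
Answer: $\frac{93818596}{9} \approx 1.0424 \cdot 10^{7}$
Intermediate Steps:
$M{\left(E,z \right)} = -4$ ($M{\left(E,z \right)} = -3 + \left(-5 + 6\right) \left(-1\right) = -3 + 1 \left(-1\right) = -3 - 1 = -4$)
$D{\left(b \right)} = -7 + 3 b$ ($D{\left(b \right)} = -7 + \left(\left(b + b\right) + b\right) = -7 + \left(2 b + b\right) = -7 + 3 b$)
$J = - \frac{1}{6} \approx -0.16667$
$x{\left(T,c \right)} = \frac{2}{3} + 76 T c$ ($x{\left(T,c \right)} = - 4 \left(\left(-7 + 3 \left(-4\right)\right) T c - \frac{1}{6}\right) = - 4 \left(\left(-7 - 12\right) T c - \frac{1}{6}\right) = - 4 \left(- 19 T c - \frac{1}{6}\right) = - 4 \left(- \frac{1}{6} - 19 T c\right) = \frac{2}{3} + 76 T c$)
$\left(36 + x{\left(6,7 \right)}\right)^{2} = \left(36 + \left(\frac{2}{3} + 76 \cdot 6 \cdot 7\right)\right)^{2} = \left(36 + \left(\frac{2}{3} + 3192\right)\right)^{2} = \left(36 + \frac{9578}{3}\right)^{2} = \left(\frac{9686}{3}\right)^{2} = \frac{93818596}{9}$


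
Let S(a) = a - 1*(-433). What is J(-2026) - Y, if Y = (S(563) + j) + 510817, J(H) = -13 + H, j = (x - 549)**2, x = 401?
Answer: -535756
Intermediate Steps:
S(a) = 433 + a (S(a) = a + 433 = 433 + a)
j = 21904 (j = (401 - 549)**2 = (-148)**2 = 21904)
Y = 533717 (Y = ((433 + 563) + 21904) + 510817 = (996 + 21904) + 510817 = 22900 + 510817 = 533717)
J(-2026) - Y = (-13 - 2026) - 1*533717 = -2039 - 533717 = -535756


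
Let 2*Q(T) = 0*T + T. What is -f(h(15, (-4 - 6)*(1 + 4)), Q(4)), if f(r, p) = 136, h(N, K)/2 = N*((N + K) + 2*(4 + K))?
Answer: -136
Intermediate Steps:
h(N, K) = 2*N*(8 + N + 3*K) (h(N, K) = 2*(N*((N + K) + 2*(4 + K))) = 2*(N*((K + N) + (8 + 2*K))) = 2*(N*(8 + N + 3*K)) = 2*N*(8 + N + 3*K))
Q(T) = T/2 (Q(T) = (0*T + T)/2 = (0 + T)/2 = T/2)
-f(h(15, (-4 - 6)*(1 + 4)), Q(4)) = -1*136 = -136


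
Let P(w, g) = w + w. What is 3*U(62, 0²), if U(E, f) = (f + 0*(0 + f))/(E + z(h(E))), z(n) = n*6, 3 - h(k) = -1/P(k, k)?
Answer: 0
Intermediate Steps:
P(w, g) = 2*w
h(k) = 3 + 1/(2*k) (h(k) = 3 - (-1)/(2*k) = 3 + 1/(2*k))
z(n) = 6*n
U(E, f) = f/(18 + E + 3/E) (U(E, f) = (f + 0*(0 + f))/(E + 6*(3 + 1/(2*E))) = (f + 0*f)/(E + (18 + 3/E)) = (f + 0)/(18 + E + 3/E) = f/(18 + E + 3/E))
3*U(62, 0²) = 3*(62*0²/(3 + 62² + 18*62)) = 3*(62*0/(3 + 3844 + 1116)) = 3*(62*0/4963) = 3*(62*0*(1/4963)) = 3*0 = 0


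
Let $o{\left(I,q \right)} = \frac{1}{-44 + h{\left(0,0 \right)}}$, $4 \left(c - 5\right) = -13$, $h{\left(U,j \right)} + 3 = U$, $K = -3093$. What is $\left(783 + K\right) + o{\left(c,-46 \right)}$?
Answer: $- \frac{108571}{47} \approx -2310.0$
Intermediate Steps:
$h{\left(U,j \right)} = -3 + U$
$c = \frac{7}{4}$ ($c = 5 + \frac{1}{4} \left(-13\right) = 5 - \frac{13}{4} = \frac{7}{4} \approx 1.75$)
$o{\left(I,q \right)} = - \frac{1}{47}$ ($o{\left(I,q \right)} = \frac{1}{-44 + \left(-3 + 0\right)} = \frac{1}{-44 - 3} = \frac{1}{-47} = - \frac{1}{47}$)
$\left(783 + K\right) + o{\left(c,-46 \right)} = \left(783 - 3093\right) - \frac{1}{47} = -2310 - \frac{1}{47} = - \frac{108571}{47}$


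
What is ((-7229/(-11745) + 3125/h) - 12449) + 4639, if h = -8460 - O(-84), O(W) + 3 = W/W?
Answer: -775814790343/99339210 ≈ -7809.8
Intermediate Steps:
O(W) = -2 (O(W) = -3 + W/W = -3 + 1 = -2)
h = -8458 (h = -8460 - 1*(-2) = -8460 + 2 = -8458)
((-7229/(-11745) + 3125/h) - 12449) + 4639 = ((-7229/(-11745) + 3125/(-8458)) - 12449) + 4639 = ((-7229*(-1/11745) + 3125*(-1/8458)) - 12449) + 4639 = ((7229/11745 - 3125/8458) - 12449) + 4639 = (24439757/99339210 - 12449) + 4639 = -1236649385533/99339210 + 4639 = -775814790343/99339210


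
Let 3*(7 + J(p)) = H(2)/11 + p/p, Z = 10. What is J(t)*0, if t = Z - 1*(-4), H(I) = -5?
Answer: 0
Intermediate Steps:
t = 14 (t = 10 - 1*(-4) = 10 + 4 = 14)
J(p) = -75/11 (J(p) = -7 + (-5/11 + p/p)/3 = -7 + (-5*1/11 + 1)/3 = -7 + (-5/11 + 1)/3 = -7 + (1/3)*(6/11) = -7 + 2/11 = -75/11)
J(t)*0 = -75/11*0 = 0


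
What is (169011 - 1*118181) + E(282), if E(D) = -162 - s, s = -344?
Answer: 51012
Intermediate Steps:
E(D) = 182 (E(D) = -162 - 1*(-344) = -162 + 344 = 182)
(169011 - 1*118181) + E(282) = (169011 - 1*118181) + 182 = (169011 - 118181) + 182 = 50830 + 182 = 51012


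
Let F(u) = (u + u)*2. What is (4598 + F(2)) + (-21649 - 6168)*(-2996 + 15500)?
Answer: -347819162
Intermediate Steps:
F(u) = 4*u (F(u) = (2*u)*2 = 4*u)
(4598 + F(2)) + (-21649 - 6168)*(-2996 + 15500) = (4598 + 4*2) + (-21649 - 6168)*(-2996 + 15500) = (4598 + 8) - 27817*12504 = 4606 - 347823768 = -347819162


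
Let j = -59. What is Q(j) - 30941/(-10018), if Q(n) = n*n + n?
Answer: 34312537/10018 ≈ 3425.1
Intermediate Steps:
Q(n) = n + n**2 (Q(n) = n**2 + n = n + n**2)
Q(j) - 30941/(-10018) = -59*(1 - 59) - 30941/(-10018) = -59*(-58) - 30941*(-1/10018) = 3422 + 30941/10018 = 34312537/10018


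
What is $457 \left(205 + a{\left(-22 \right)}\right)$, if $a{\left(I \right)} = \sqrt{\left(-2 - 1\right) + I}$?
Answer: $93685 + 2285 i \approx 93685.0 + 2285.0 i$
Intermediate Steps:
$a{\left(I \right)} = \sqrt{-3 + I}$
$457 \left(205 + a{\left(-22 \right)}\right) = 457 \left(205 + \sqrt{-3 - 22}\right) = 457 \left(205 + \sqrt{-25}\right) = 457 \left(205 + 5 i\right) = 93685 + 2285 i$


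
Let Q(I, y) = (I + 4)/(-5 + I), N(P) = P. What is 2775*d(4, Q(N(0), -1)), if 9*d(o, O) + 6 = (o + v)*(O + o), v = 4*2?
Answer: 9990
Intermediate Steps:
v = 8
Q(I, y) = (4 + I)/(-5 + I)
d(o, O) = -⅔ + (8 + o)*(O + o)/9 (d(o, O) = -⅔ + ((o + 8)*(O + o))/9 = -⅔ + ((8 + o)*(O + o))/9 = -⅔ + (8 + o)*(O + o)/9)
2775*d(4, Q(N(0), -1)) = 2775*(-⅔ + (⅑)*4² + 8*((4 + 0)/(-5 + 0))/9 + (8/9)*4 + (⅑)*((4 + 0)/(-5 + 0))*4) = 2775*(-⅔ + (⅑)*16 + 8*(4/(-5))/9 + 32/9 + (⅑)*(4/(-5))*4) = 2775*(-⅔ + 16/9 + 8*(-⅕*4)/9 + 32/9 + (⅑)*(-⅕*4)*4) = 2775*(-⅔ + 16/9 + (8/9)*(-⅘) + 32/9 + (⅑)*(-⅘)*4) = 2775*(-⅔ + 16/9 - 32/45 + 32/9 - 16/45) = 2775*(18/5) = 9990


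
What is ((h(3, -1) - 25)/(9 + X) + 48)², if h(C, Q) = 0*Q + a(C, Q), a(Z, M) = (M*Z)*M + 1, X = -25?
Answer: 622521/256 ≈ 2431.7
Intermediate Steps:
a(Z, M) = 1 + Z*M² (a(Z, M) = Z*M² + 1 = 1 + Z*M²)
h(C, Q) = 1 + C*Q² (h(C, Q) = 0*Q + (1 + C*Q²) = 0 + (1 + C*Q²) = 1 + C*Q²)
((h(3, -1) - 25)/(9 + X) + 48)² = (((1 + 3*(-1)²) - 25)/(9 - 25) + 48)² = (((1 + 3*1) - 25)/(-16) + 48)² = (((1 + 3) - 25)*(-1/16) + 48)² = ((4 - 25)*(-1/16) + 48)² = (-21*(-1/16) + 48)² = (21/16 + 48)² = (789/16)² = 622521/256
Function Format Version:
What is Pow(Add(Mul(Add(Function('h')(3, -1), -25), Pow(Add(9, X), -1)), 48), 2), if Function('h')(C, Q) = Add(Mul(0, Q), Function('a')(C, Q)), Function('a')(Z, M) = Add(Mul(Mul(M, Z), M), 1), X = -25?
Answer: Rational(622521, 256) ≈ 2431.7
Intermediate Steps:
Function('a')(Z, M) = Add(1, Mul(Z, Pow(M, 2))) (Function('a')(Z, M) = Add(Mul(Z, Pow(M, 2)), 1) = Add(1, Mul(Z, Pow(M, 2))))
Function('h')(C, Q) = Add(1, Mul(C, Pow(Q, 2))) (Function('h')(C, Q) = Add(Mul(0, Q), Add(1, Mul(C, Pow(Q, 2)))) = Add(0, Add(1, Mul(C, Pow(Q, 2)))) = Add(1, Mul(C, Pow(Q, 2))))
Pow(Add(Mul(Add(Function('h')(3, -1), -25), Pow(Add(9, X), -1)), 48), 2) = Pow(Add(Mul(Add(Add(1, Mul(3, Pow(-1, 2))), -25), Pow(Add(9, -25), -1)), 48), 2) = Pow(Add(Mul(Add(Add(1, Mul(3, 1)), -25), Pow(-16, -1)), 48), 2) = Pow(Add(Mul(Add(Add(1, 3), -25), Rational(-1, 16)), 48), 2) = Pow(Add(Mul(Add(4, -25), Rational(-1, 16)), 48), 2) = Pow(Add(Mul(-21, Rational(-1, 16)), 48), 2) = Pow(Add(Rational(21, 16), 48), 2) = Pow(Rational(789, 16), 2) = Rational(622521, 256)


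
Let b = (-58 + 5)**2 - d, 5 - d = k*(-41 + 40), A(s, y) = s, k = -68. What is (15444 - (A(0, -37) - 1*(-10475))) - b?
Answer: 2097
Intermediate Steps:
d = -63 (d = 5 - (-68)*(-41 + 40) = 5 - (-68)*(-1) = 5 - 1*68 = 5 - 68 = -63)
b = 2872 (b = (-58 + 5)**2 - 1*(-63) = (-53)**2 + 63 = 2809 + 63 = 2872)
(15444 - (A(0, -37) - 1*(-10475))) - b = (15444 - (0 - 1*(-10475))) - 1*2872 = (15444 - (0 + 10475)) - 2872 = (15444 - 1*10475) - 2872 = (15444 - 10475) - 2872 = 4969 - 2872 = 2097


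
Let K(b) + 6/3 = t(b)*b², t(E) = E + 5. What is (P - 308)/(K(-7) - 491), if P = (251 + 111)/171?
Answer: 52306/101061 ≈ 0.51757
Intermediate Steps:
t(E) = 5 + E
K(b) = -2 + b²*(5 + b) (K(b) = -2 + (5 + b)*b² = -2 + b²*(5 + b))
P = 362/171 (P = 362*(1/171) = 362/171 ≈ 2.1170)
(P - 308)/(K(-7) - 491) = (362/171 - 308)/((-2 + (-7)²*(5 - 7)) - 491) = -52306/(171*((-2 + 49*(-2)) - 491)) = -52306/(171*((-2 - 98) - 491)) = -52306/(171*(-100 - 491)) = -52306/171/(-591) = -52306/171*(-1/591) = 52306/101061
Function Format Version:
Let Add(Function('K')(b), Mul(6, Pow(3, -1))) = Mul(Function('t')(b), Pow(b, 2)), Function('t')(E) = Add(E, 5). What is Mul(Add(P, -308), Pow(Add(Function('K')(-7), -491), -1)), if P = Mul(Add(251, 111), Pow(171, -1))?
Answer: Rational(52306, 101061) ≈ 0.51757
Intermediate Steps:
Function('t')(E) = Add(5, E)
Function('K')(b) = Add(-2, Mul(Pow(b, 2), Add(5, b))) (Function('K')(b) = Add(-2, Mul(Add(5, b), Pow(b, 2))) = Add(-2, Mul(Pow(b, 2), Add(5, b))))
P = Rational(362, 171) (P = Mul(362, Rational(1, 171)) = Rational(362, 171) ≈ 2.1170)
Mul(Add(P, -308), Pow(Add(Function('K')(-7), -491), -1)) = Mul(Add(Rational(362, 171), -308), Pow(Add(Add(-2, Mul(Pow(-7, 2), Add(5, -7))), -491), -1)) = Mul(Rational(-52306, 171), Pow(Add(Add(-2, Mul(49, -2)), -491), -1)) = Mul(Rational(-52306, 171), Pow(Add(Add(-2, -98), -491), -1)) = Mul(Rational(-52306, 171), Pow(Add(-100, -491), -1)) = Mul(Rational(-52306, 171), Pow(-591, -1)) = Mul(Rational(-52306, 171), Rational(-1, 591)) = Rational(52306, 101061)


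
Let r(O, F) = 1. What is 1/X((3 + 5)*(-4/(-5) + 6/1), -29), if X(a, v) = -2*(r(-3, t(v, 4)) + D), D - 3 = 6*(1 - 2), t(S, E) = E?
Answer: ¼ ≈ 0.25000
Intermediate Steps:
D = -3 (D = 3 + 6*(1 - 2) = 3 + 6*(-1) = 3 - 6 = -3)
X(a, v) = 4 (X(a, v) = -2*(1 - 3) = -2*(-2) = 4)
1/X((3 + 5)*(-4/(-5) + 6/1), -29) = 1/4 = ¼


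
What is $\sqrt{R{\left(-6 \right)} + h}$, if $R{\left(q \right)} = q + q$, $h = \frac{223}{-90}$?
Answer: $\frac{i \sqrt{13030}}{30} \approx 3.805 i$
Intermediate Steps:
$h = - \frac{223}{90}$ ($h = 223 \left(- \frac{1}{90}\right) = - \frac{223}{90} \approx -2.4778$)
$R{\left(q \right)} = 2 q$
$\sqrt{R{\left(-6 \right)} + h} = \sqrt{2 \left(-6\right) - \frac{223}{90}} = \sqrt{-12 - \frac{223}{90}} = \sqrt{- \frac{1303}{90}} = \frac{i \sqrt{13030}}{30}$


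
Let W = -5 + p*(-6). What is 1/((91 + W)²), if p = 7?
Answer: 1/1936 ≈ 0.00051653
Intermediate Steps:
W = -47 (W = -5 + 7*(-6) = -5 - 42 = -47)
1/((91 + W)²) = 1/((91 - 47)²) = 1/(44²) = 1/1936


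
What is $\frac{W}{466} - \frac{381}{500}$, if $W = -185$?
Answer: $- \frac{135023}{116500} \approx -1.159$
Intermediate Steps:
$\frac{W}{466} - \frac{381}{500} = - \frac{185}{466} - \frac{381}{500} = - \frac{135023}{116500}$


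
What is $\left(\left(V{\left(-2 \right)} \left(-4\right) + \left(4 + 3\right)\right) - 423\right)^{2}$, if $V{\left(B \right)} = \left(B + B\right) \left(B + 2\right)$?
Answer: $173056$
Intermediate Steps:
$V{\left(B \right)} = 2 B \left(2 + B\right)$
$\left(\left(V{\left(-2 \right)} \left(-4\right) + \left(4 + 3\right)\right) - 423\right)^{2} = \left(\left(2 \left(-2\right) \left(2 - 2\right) \left(-4\right) + \left(4 + 3\right)\right) - 423\right)^{2} = \left(\left(2 \left(-2\right) 0 \left(-4\right) + 7\right) - 423\right)^{2} = \left(\left(0 \left(-4\right) + 7\right) - 423\right)^{2} = \left(\left(0 + 7\right) - 423\right)^{2} = \left(7 - 423\right)^{2} = \left(-416\right)^{2} = 173056$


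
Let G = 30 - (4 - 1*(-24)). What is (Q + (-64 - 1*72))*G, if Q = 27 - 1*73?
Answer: -364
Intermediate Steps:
Q = -46 (Q = 27 - 73 = -46)
G = 2 (G = 30 - (4 + 24) = 30 - 1*28 = 30 - 28 = 2)
(Q + (-64 - 1*72))*G = (-46 + (-64 - 1*72))*2 = (-46 + (-64 - 72))*2 = (-46 - 136)*2 = -182*2 = -364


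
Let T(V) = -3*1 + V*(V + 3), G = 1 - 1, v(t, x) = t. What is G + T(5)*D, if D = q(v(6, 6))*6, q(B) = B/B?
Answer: 222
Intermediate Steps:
G = 0
q(B) = 1
D = 6 (D = 1*6 = 6)
T(V) = -3 + V*(3 + V)
G + T(5)*D = 0 + (-3 + 5**2 + 3*5)*6 = 0 + (-3 + 25 + 15)*6 = 0 + 37*6 = 0 + 222 = 222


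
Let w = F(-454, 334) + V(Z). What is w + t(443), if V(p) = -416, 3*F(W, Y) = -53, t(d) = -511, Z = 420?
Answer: -2834/3 ≈ -944.67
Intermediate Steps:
F(W, Y) = -53/3 (F(W, Y) = (1/3)*(-53) = -53/3)
w = -1301/3 (w = -53/3 - 416 = -1301/3 ≈ -433.67)
w + t(443) = -1301/3 - 511 = -2834/3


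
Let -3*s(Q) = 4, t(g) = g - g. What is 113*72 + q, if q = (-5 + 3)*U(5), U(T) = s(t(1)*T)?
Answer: 24416/3 ≈ 8138.7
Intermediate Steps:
t(g) = 0
s(Q) = -4/3 (s(Q) = -1/3*4 = -4/3)
U(T) = -4/3
q = 8/3 (q = (-5 + 3)*(-4/3) = -2*(-4/3) = 8/3 ≈ 2.6667)
113*72 + q = 113*72 + 8/3 = 8136 + 8/3 = 24416/3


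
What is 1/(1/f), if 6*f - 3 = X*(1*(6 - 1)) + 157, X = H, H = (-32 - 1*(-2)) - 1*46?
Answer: -110/3 ≈ -36.667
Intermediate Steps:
H = -76 (H = (-32 + 2) - 46 = -30 - 46 = -76)
X = -76
f = -110/3 (f = 1/2 + (-76*(6 - 1) + 157)/6 = 1/2 + (-76*5 + 157)/6 = 1/2 + (-380 + 157)/6 = 1/2 + (1/6)*(-223) = 1/2 - 223/6 = -110/3 ≈ -36.667)
1/(1/f) = 1/(1/(-110/3)) = 1/(-3/110) = -110/3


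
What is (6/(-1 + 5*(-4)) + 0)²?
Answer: 4/49 ≈ 0.081633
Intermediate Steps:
(6/(-1 + 5*(-4)) + 0)² = (6/(-1 - 20) + 0)² = (6/(-21) + 0)² = (6*(-1/21) + 0)² = (-2/7 + 0)² = (-2/7)² = 4/49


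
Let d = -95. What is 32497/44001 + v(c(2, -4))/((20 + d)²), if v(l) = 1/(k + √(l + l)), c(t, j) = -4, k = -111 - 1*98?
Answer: 887349873824/1201474805625 - 2*I*√2/245750625 ≈ 0.73855 - 1.1509e-8*I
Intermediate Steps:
k = -209 (k = -111 - 98 = -209)
v(l) = 1/(-209 + √2*√l) (v(l) = 1/(-209 + √(l + l)) = 1/(-209 + √(2*l)) = 1/(-209 + √2*√l))
32497/44001 + v(c(2, -4))/((20 + d)²) = 32497/44001 + 1/((-209 + √2*√(-4))*((20 - 95)²)) = 32497*(1/44001) + 1/((-209 + √2*(2*I))*((-75)²)) = 32497/44001 + 1/(-209 + 2*I*√2*5625) = 32497/44001 + (1/5625)/(-209 + 2*I*√2) = 32497/44001 + 1/(5625*(-209 + 2*I*√2))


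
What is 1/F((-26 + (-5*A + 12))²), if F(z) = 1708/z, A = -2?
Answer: 4/427 ≈ 0.0093677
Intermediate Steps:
1/F((-26 + (-5*A + 12))²) = 1/(1708/((-26 + (-5*(-2) + 12))²)) = 1/(1708/((-26 + (10 + 12))²)) = 1/(1708/((-26 + 22)²)) = 1/(1708/((-4)²)) = 1/(1708/16) = 1/(1708*(1/16)) = 1/(427/4) = 4/427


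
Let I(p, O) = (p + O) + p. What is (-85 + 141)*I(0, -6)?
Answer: -336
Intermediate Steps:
I(p, O) = O + 2*p (I(p, O) = (O + p) + p = O + 2*p)
(-85 + 141)*I(0, -6) = (-85 + 141)*(-6 + 2*0) = 56*(-6 + 0) = 56*(-6) = -336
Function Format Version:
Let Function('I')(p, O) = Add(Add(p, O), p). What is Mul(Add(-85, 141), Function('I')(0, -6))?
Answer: -336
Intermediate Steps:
Function('I')(p, O) = Add(O, Mul(2, p)) (Function('I')(p, O) = Add(Add(O, p), p) = Add(O, Mul(2, p)))
Mul(Add(-85, 141), Function('I')(0, -6)) = Mul(Add(-85, 141), Add(-6, Mul(2, 0))) = Mul(56, Add(-6, 0)) = Mul(56, -6) = -336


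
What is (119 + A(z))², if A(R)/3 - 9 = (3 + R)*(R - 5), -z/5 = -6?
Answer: 6869641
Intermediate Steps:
z = 30 (z = -5*(-6) = 30)
A(R) = 27 + 3*(-5 + R)*(3 + R) (A(R) = 27 + 3*((3 + R)*(R - 5)) = 27 + 3*((3 + R)*(-5 + R)) = 27 + 3*((-5 + R)*(3 + R)) = 27 + 3*(-5 + R)*(3 + R))
(119 + A(z))² = (119 + (-18 - 6*30 + 3*30²))² = (119 + (-18 - 180 + 3*900))² = (119 + (-18 - 180 + 2700))² = (119 + 2502)² = 2621² = 6869641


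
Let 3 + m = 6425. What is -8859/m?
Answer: -8859/6422 ≈ -1.3795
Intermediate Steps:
m = 6422 (m = -3 + 6425 = 6422)
-8859/m = -8859/6422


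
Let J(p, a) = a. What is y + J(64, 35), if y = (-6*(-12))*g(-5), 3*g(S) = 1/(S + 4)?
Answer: 11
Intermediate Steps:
g(S) = 1/(3*(4 + S)) (g(S) = 1/(3*(S + 4)) = 1/(3*(4 + S)))
y = -24 (y = (-6*(-12))*(1/(3*(4 - 5))) = 72*((⅓)/(-1)) = 72*((⅓)*(-1)) = 72*(-⅓) = -24)
y + J(64, 35) = -24 + 35 = 11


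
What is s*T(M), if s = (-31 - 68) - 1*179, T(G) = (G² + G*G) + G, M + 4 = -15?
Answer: -195434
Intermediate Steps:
M = -19 (M = -4 - 15 = -19)
T(G) = G + 2*G² (T(G) = (G² + G²) + G = 2*G² + G = G + 2*G²)
s = -278 (s = -99 - 179 = -278)
s*T(M) = -(-5282)*(1 + 2*(-19)) = -(-5282)*(1 - 38) = -(-5282)*(-37) = -278*703 = -195434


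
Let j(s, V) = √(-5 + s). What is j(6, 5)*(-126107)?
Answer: -126107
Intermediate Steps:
j(6, 5)*(-126107) = √(-5 + 6)*(-126107) = √1*(-126107) = 1*(-126107) = -126107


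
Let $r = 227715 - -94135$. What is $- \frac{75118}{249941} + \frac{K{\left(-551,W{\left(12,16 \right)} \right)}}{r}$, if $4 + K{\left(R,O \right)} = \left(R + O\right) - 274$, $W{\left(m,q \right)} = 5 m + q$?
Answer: $- \frac{1059344951}{3497543950} \approx -0.30288$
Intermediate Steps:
$W{\left(m,q \right)} = q + 5 m$
$r = 321850$ ($r = 227715 + 94135 = 321850$)
$K{\left(R,O \right)} = -278 + O + R$ ($K{\left(R,O \right)} = -4 - \left(274 - O - R\right) = -4 + \left(-274 + O + R\right) = -278 + O + R$)
$- \frac{75118}{249941} + \frac{K{\left(-551,W{\left(12,16 \right)} \right)}}{r} = - \frac{75118}{249941} + \frac{-278 + \left(16 + 5 \cdot 12\right) - 551}{321850} = \left(-75118\right) \frac{1}{249941} + \left(-278 + \left(16 + 60\right) - 551\right) \frac{1}{321850} = - \frac{3266}{10867} + \left(-278 + 76 - 551\right) \frac{1}{321850} = - \frac{3266}{10867} - \frac{753}{321850} = - \frac{1059344951}{3497543950}$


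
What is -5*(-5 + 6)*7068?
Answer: -35340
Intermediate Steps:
-5*(-5 + 6)*7068 = -5*1*7068 = -5*7068 = -35340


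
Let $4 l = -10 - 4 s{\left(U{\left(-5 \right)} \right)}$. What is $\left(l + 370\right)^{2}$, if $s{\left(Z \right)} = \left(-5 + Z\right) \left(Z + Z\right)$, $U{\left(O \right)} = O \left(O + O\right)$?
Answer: $\frac{68310225}{4} \approx 1.7078 \cdot 10^{7}$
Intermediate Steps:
$U{\left(O \right)} = 2 O^{2}$ ($U{\left(O \right)} = O 2 O = 2 O^{2}$)
$s{\left(Z \right)} = 2 Z \left(-5 + Z\right)$ ($s{\left(Z \right)} = \left(-5 + Z\right) 2 Z = 2 Z \left(-5 + Z\right)$)
$l = - \frac{9005}{2}$ ($l = \frac{-10 - 4 \cdot 2 \cdot 2 \left(-5\right)^{2} \left(-5 + 2 \left(-5\right)^{2}\right)}{4} = \frac{-10 - 4 \cdot 2 \cdot 2 \cdot 25 \left(-5 + 2 \cdot 25\right)}{4} = \frac{-10 - 4 \cdot 2 \cdot 50 \left(-5 + 50\right)}{4} = \frac{-10 - 4 \cdot 2 \cdot 50 \cdot 45}{4} = \frac{-10 - 18000}{4} = \frac{1}{4} \left(-18010\right) = - \frac{9005}{2} \approx -4502.5$)
$\left(l + 370\right)^{2} = \left(- \frac{9005}{2} + 370\right)^{2} = \left(- \frac{8265}{2}\right)^{2} = \frac{68310225}{4}$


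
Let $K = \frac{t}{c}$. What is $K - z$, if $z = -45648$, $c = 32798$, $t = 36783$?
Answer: $\frac{1497199887}{32798} \approx 45649.0$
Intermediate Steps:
$K = \frac{36783}{32798} \approx 1.1215$
$K - z = \frac{36783}{32798} - -45648 = \frac{36783}{32798} + 45648 = \frac{1497199887}{32798}$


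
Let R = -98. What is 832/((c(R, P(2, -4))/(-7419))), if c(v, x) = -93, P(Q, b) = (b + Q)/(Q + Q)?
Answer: 2057536/31 ≈ 66372.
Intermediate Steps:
P(Q, b) = (Q + b)/(2*Q) (P(Q, b) = (Q + b)/((2*Q)) = (Q + b)*(1/(2*Q)) = (Q + b)/(2*Q))
832/((c(R, P(2, -4))/(-7419))) = 832/((-93/(-7419))) = 832/((-93*(-1/7419))) = 832/(31/2473) = 832*(2473/31) = 2057536/31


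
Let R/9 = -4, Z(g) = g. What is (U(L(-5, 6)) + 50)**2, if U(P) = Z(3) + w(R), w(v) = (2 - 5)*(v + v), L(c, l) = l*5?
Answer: 72361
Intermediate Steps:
L(c, l) = 5*l
R = -36 (R = 9*(-4) = -36)
w(v) = -6*v
U(P) = 219 (U(P) = 3 - 6*(-36) = 3 + 216 = 219)
(U(L(-5, 6)) + 50)**2 = (219 + 50)**2 = 269**2 = 72361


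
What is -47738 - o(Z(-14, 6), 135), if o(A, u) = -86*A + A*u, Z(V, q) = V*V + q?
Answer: -57636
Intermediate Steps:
Z(V, q) = q + V**2 (Z(V, q) = V**2 + q = q + V**2)
-47738 - o(Z(-14, 6), 135) = -47738 - (6 + (-14)**2)*(-86 + 135) = -47738 - (6 + 196)*49 = -47738 - 202*49 = -47738 - 1*9898 = -47738 - 9898 = -57636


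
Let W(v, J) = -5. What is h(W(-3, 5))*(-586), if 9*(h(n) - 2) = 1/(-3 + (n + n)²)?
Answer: -1023742/873 ≈ -1172.7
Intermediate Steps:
h(n) = 2 + 1/(9*(-3 + 4*n²)) (h(n) = 2 + 1/(9*(-3 + (n + n)²)) = 2 + 1/(9*(-3 + (2*n)²)) = 2 + 1/(9*(-3 + 4*n²)))
h(W(-3, 5))*(-586) = ((-53 + 72*(-5)²)/(9*(-3 + 4*(-5)²)))*(-586) = ((-53 + 72*25)/(9*(-3 + 4*25)))*(-586) = ((-53 + 1800)/(9*(-3 + 100)))*(-586) = ((⅑)*1747/97)*(-586) = ((⅑)*(1/97)*1747)*(-586) = (1747/873)*(-586) = -1023742/873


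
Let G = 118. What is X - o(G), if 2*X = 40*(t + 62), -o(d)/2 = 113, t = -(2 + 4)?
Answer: 1346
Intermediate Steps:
t = -6 (t = -1*6 = -6)
o(d) = -226 (o(d) = -2*113 = -226)
X = 1120 (X = (40*(-6 + 62))/2 = (40*56)/2 = (½)*2240 = 1120)
X - o(G) = 1120 - 1*(-226) = 1120 + 226 = 1346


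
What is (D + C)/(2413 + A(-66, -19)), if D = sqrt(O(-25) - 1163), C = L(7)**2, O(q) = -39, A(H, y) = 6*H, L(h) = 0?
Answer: I*sqrt(1202)/2017 ≈ 0.017189*I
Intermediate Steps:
C = 0 (C = 0**2 = 0)
D = I*sqrt(1202) (D = sqrt(-39 - 1163) = sqrt(-1202) = I*sqrt(1202) ≈ 34.67*I)
(D + C)/(2413 + A(-66, -19)) = (I*sqrt(1202) + 0)/(2413 + 6*(-66)) = (I*sqrt(1202))/(2413 - 396) = (I*sqrt(1202))/2017 = (I*sqrt(1202))*(1/2017) = I*sqrt(1202)/2017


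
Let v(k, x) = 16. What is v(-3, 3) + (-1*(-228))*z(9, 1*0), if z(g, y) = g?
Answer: 2068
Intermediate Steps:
v(-3, 3) + (-1*(-228))*z(9, 1*0) = 16 - 1*(-228)*9 = 16 + 228*9 = 16 + 2052 = 2068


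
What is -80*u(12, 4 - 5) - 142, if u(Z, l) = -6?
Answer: 338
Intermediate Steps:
-80*u(12, 4 - 5) - 142 = -80*(-6) - 142 = 480 - 142 = 338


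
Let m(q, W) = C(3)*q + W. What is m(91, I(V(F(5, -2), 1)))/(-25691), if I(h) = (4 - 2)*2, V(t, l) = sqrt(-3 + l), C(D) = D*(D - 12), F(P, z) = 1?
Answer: 2453/25691 ≈ 0.095481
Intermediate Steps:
C(D) = D*(-12 + D)
I(h) = 4 (I(h) = 2*2 = 4)
m(q, W) = W - 27*q (m(q, W) = (3*(-12 + 3))*q + W = (3*(-9))*q + W = -27*q + W = W - 27*q)
m(91, I(V(F(5, -2), 1)))/(-25691) = (4 - 27*91)/(-25691) = (4 - 2457)*(-1/25691) = -2453*(-1/25691) = 2453/25691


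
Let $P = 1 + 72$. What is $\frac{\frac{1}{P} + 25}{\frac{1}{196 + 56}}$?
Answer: $\frac{460152}{73} \approx 6303.5$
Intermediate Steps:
$P = 73$
$\frac{\frac{1}{P} + 25}{\frac{1}{196 + 56}} = \frac{\frac{1}{73} + 25}{\frac{1}{196 + 56}} = \frac{\frac{1}{73} + 25}{\frac{1}{252}} = \frac{1826 \frac{1}{\frac{1}{252}}}{73} = \frac{1826}{73} \cdot 252 = \frac{460152}{73}$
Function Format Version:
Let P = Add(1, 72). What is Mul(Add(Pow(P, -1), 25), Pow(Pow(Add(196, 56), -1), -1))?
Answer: Rational(460152, 73) ≈ 6303.5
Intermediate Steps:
P = 73
Mul(Add(Pow(P, -1), 25), Pow(Pow(Add(196, 56), -1), -1)) = Mul(Add(Pow(73, -1), 25), Pow(Pow(Add(196, 56), -1), -1)) = Mul(Add(Rational(1, 73), 25), Pow(Pow(252, -1), -1)) = Mul(Rational(1826, 73), Pow(Rational(1, 252), -1)) = Mul(Rational(1826, 73), 252) = Rational(460152, 73)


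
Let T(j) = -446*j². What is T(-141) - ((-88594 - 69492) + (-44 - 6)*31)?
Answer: -8707290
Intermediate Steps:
T(-141) - ((-88594 - 69492) + (-44 - 6)*31) = -446*(-141)² - ((-88594 - 69492) + (-44 - 6)*31) = -446*19881 - (-158086 - 50*31) = -8866926 - (-158086 - 1550) = -8866926 - 1*(-159636) = -8866926 + 159636 = -8707290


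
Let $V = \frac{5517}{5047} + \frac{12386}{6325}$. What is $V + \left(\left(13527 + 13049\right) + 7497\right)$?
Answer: $\frac{98889553022}{2902025} \approx 34076.0$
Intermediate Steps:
$V = \frac{8855197}{2902025}$ ($V = 5517 \cdot \frac{1}{5047} + 12386 \cdot \frac{1}{6325} = \frac{5517}{5047} + \frac{1126}{575} = \frac{8855197}{2902025} \approx 3.0514$)
$V + \left(\left(13527 + 13049\right) + 7497\right) = \frac{8855197}{2902025} + \left(\left(13527 + 13049\right) + 7497\right) = \frac{8855197}{2902025} + \left(26576 + 7497\right) = \frac{8855197}{2902025} + 34073 = \frac{98889553022}{2902025}$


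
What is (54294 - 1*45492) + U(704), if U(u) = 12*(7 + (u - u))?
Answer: 8886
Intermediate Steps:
U(u) = 84 (U(u) = 12*(7 + 0) = 12*7 = 84)
(54294 - 1*45492) + U(704) = (54294 - 1*45492) + 84 = (54294 - 45492) + 84 = 8802 + 84 = 8886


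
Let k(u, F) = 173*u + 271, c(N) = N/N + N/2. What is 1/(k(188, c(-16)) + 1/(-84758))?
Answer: 84758/2779638609 ≈ 3.0492e-5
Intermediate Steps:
c(N) = 1 + N/2 (c(N) = 1 + N*(½) = 1 + N/2)
k(u, F) = 271 + 173*u
1/(k(188, c(-16)) + 1/(-84758)) = 1/((271 + 173*188) + 1/(-84758)) = 1/((271 + 32524) - 1/84758) = 1/(32795 - 1/84758) = 1/(2779638609/84758) = 84758/2779638609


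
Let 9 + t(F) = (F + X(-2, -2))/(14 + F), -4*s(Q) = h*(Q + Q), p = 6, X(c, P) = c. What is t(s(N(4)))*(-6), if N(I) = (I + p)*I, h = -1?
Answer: 864/17 ≈ 50.824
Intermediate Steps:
N(I) = I*(6 + I) (N(I) = (I + 6)*I = (6 + I)*I = I*(6 + I))
s(Q) = Q/2 (s(Q) = -(-1)*(Q + Q)/4 = -(-1)*2*Q/4 = -(-1)*Q/2 = Q/2)
t(F) = -9 + (-2 + F)/(14 + F) (t(F) = -9 + (F - 2)/(14 + F) = -9 + (-2 + F)/(14 + F))
t(s(N(4)))*(-6) = (8*(-16 - 4*(6 + 4)/2)/(14 + (4*(6 + 4))/2))*(-6) = (8*(-16 - 4*10/2)/(14 + (4*10)/2))*(-6) = (8*(-16 - 40/2)/(14 + (½)*40))*(-6) = (8*(-16 - 1*20)/(14 + 20))*(-6) = (8*(-16 - 20)/34)*(-6) = (8*(1/34)*(-36))*(-6) = -144/17*(-6) = 864/17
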